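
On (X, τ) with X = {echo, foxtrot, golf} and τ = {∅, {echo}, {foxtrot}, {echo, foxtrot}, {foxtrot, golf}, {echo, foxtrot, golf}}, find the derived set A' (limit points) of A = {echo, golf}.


A' = ∅

For each x ∈ X, list the open sets U ∈ τ with x ∈ U, then check whether U ∩ (A ∖ {x}) ≠ ∅ for every such U.
  x = echo: open {echo} ∋ x has {echo} ∩ (A ∖ {echo}) = ∅, so x is NOT a limit point.
  x = foxtrot: open {foxtrot} ∋ x has {foxtrot} ∩ (A ∖ {foxtrot}) = ∅, so x is NOT a limit point.
  x = golf: open {foxtrot, golf} ∋ x has {foxtrot, golf} ∩ (A ∖ {golf}) = ∅, so x is NOT a limit point.
Collecting: A' = ∅.


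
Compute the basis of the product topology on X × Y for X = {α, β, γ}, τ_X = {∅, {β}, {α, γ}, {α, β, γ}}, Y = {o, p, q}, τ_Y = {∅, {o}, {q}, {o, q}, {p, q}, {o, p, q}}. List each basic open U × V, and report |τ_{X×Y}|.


Basis B = {∅ × ∅, {β} × {o}, {β} × {q}, {α, γ} × {o}, {α, γ} × {q}, {β} × {o, q}, {β} × {p, q}, {α, β, γ} × {o}, {α, β, γ} × {q}, {β} × {o, p, q}, {α, γ} × {o, q}, {α, γ} × {p, q}, {α, γ} × {o, p, q}, {α, β, γ} × {o, q}, {α, β, γ} × {p, q}, {α, β, γ} × {o, p, q}}; |τ_{X×Y}| = 36.

Enumerate products U × V with U ∈ τ_X, V ∈ τ_Y (deduplicated):
  ∅ × ∅ = {} (∅)
  {β} × {o} = {(β,o)}
  {β} × {q} = {(β,q)}
  {α, γ} × {o} = {(α,o), (γ,o)}
  {α, γ} × {q} = {(α,q), (γ,q)}
  {β} × {o, q} = {(β,o), (β,q)}
  {β} × {p, q} = {(β,p), (β,q)}
  {α, β, γ} × {o} = {(α,o), (β,o), (γ,o)}
  {α, β, γ} × {q} = {(α,q), (β,q), (γ,q)}
  {β} × {o, p, q} = {(β,o), (β,p), (β,q)}
  {α, γ} × {o, q} = {(α,o), (α,q), (γ,o), (γ,q)}
  {α, γ} × {p, q} = {(α,p), (α,q), (γ,p), (γ,q)}
  {α, γ} × {o, p, q} = {(α,o), (α,p), (α,q), (γ,o), (γ,p), (γ,q)}
  {α, β, γ} × {o, q} = {(α,o), (α,q), (β,o), (β,q), (γ,o), (γ,q)}
  {α, β, γ} × {p, q} = {(α,p), (α,q), (β,p), (β,q), (γ,p), (γ,q)}
  {α, β, γ} × {o, p, q} = {(α,o), (α,p), (α,q), (β,o), (β,p), (β,q), (γ,o), (γ,p), (γ,q)}
These 16 distinct sets form the basis B.
Close under arbitrary unions to get τ_{X×Y}; counting gives |τ_{X×Y}| = 36.


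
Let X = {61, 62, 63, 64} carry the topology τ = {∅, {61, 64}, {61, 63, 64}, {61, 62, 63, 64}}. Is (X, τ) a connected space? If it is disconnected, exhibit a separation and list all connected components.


(X, τ) is connected.

Find clopen sets (U ∈ τ with X ∖ U ∈ τ):
  U = ∅, X ∖ U = {61, 62, 63, 64} — both open, so U is clopen.
  U = {61, 62, 63, 64}, X ∖ U = ∅ — both open, so U is clopen.
Only trivial clopens (∅ and X) exist, so (X, τ) is connected.
Compute connected components by grouping points that agree on all clopens:
  component: {61, 62, 63, 64}


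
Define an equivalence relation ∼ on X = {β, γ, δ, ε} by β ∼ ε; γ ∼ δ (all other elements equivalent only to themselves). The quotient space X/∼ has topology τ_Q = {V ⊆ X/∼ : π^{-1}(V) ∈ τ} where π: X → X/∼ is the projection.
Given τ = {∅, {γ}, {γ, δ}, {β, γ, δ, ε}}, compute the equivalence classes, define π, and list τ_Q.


X/∼ = {[β=ε], [γ=δ]}; |τ_Q| = 3.

Equivalence classes: [β=ε], [γ=δ].
Quotient map π: X → X/∼ sends β ↦ [β=ε], γ ↦ [γ=δ], δ ↦ [γ=δ], ε ↦ [β=ε].
For each subset V ⊆ X/∼, compute π^{-1}(V) ⊆ X and check whether π^{-1}(V) ∈ τ. V is open in τ_Q iff π^{-1}(V) ∈ τ.
  V = {}: π^{-1}(V) = ∅ ∈ τ ✓.
  V = {[β=ε]}: π^{-1}(V) = {β, ε} ∉ τ ✗.
  V = {[γ=δ]}: π^{-1}(V) = {γ, δ} ∈ τ ✓.
  V = {[β=ε], [γ=δ]}: π^{-1}(V) = {β, γ, δ, ε} ∈ τ ✓.
Open sets in the quotient: τ_Q = {{}, {[γ=δ]}, {[β=ε], [γ=δ]}} (3 elements).


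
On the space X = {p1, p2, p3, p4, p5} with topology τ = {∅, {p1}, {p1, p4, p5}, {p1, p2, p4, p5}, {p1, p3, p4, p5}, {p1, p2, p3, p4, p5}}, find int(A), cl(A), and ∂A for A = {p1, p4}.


int(A) = {p1}, cl(A) = {p1, p2, p3, p4, p5}, ∂A = {p2, p3, p4, p5}.

Closed sets in (X, τ) are complements of opens:
  closed(X, τ) = {∅, {p2}, {p3}, {p2, p3}, {p2, p3, p4, p5}, {p1, p2, p3, p4, p5}}.
int(A) = ⋃ {U ∈ τ : U ⊆ A}. Opens contained in A: ∅, {p1}.
Taking the union of these: int(A) = {p1}.
cl(A) = ⋂ {C closed : A ⊆ C}. Closed sets containing A: {p1, p2, p3, p4, p5}.
Intersecting these: cl(A) = {p1, p2, p3, p4, p5}.
∂A = cl(A) ∖ int(A) = {p1, p2, p3, p4, p5} ∖ {p1} = {p2, p3, p4, p5}.


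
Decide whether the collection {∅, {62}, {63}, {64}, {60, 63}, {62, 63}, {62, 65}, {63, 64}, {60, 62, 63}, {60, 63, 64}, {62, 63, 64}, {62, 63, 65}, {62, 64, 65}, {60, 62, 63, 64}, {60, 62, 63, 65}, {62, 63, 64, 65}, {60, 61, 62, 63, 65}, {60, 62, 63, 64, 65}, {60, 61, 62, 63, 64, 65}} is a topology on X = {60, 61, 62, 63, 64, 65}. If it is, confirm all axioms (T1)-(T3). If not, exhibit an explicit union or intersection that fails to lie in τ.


τ is NOT a topology on X.

Axiom (T1): ∅ ∈ τ? Yes; X ∈ τ? Yes.
Axiom (T2/T3): check pairwise unions and intersections of members of τ.
Counterexample for (T2): {62} ∪ {64} = {62, 64} ∉ τ. Therefore τ is NOT a topology.


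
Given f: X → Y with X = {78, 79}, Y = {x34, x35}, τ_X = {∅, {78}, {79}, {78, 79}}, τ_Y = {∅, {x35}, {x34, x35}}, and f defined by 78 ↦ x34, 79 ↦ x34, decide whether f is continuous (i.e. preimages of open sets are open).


f IS continuous.

Compute f^{-1}(U) for each U ∈ τ_Y:
  U = ∅: f^{-1}(U) = ∅ ∈ τ_X ✓.
  U = {x35}: f^{-1}(U) = ∅ ∈ τ_X ✓.
  U = {x34, x35}: f^{-1}(U) = {78, 79} ∈ τ_X ✓.
Every preimage lies in τ_X, so f IS continuous.


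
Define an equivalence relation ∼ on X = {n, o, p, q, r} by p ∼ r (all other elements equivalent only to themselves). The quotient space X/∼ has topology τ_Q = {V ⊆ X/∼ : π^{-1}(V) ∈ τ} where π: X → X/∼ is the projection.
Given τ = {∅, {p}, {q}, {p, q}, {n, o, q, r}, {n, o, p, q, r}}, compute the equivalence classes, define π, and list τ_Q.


X/∼ = {[n], [o], [p=r], [q]}; |τ_Q| = 3.

Equivalence classes: [n], [o], [p=r], [q].
Quotient map π: X → X/∼ sends n ↦ [n], o ↦ [o], p ↦ [p=r], q ↦ [q], r ↦ [p=r].
For each subset V ⊆ X/∼, compute π^{-1}(V) ⊆ X and check whether π^{-1}(V) ∈ τ. V is open in τ_Q iff π^{-1}(V) ∈ τ.
  V = {}: π^{-1}(V) = ∅ ∈ τ ✓.
  V = {[n]}: π^{-1}(V) = {n} ∉ τ ✗.
  V = {[o]}: π^{-1}(V) = {o} ∉ τ ✗.
  V = {[n], [o]}: π^{-1}(V) = {n, o} ∉ τ ✗.
  V = {[p=r]}: π^{-1}(V) = {p, r} ∉ τ ✗.
  V = {[n], [p=r]}: π^{-1}(V) = {n, p, r} ∉ τ ✗.
  V = {[o], [p=r]}: π^{-1}(V) = {o, p, r} ∉ τ ✗.
  V = {[n], [o], [p=r]}: π^{-1}(V) = {n, o, p, r} ∉ τ ✗.
  V = {[q]}: π^{-1}(V) = {q} ∈ τ ✓.
  V = {[n], [q]}: π^{-1}(V) = {n, q} ∉ τ ✗.
  V = {[o], [q]}: π^{-1}(V) = {o, q} ∉ τ ✗.
  V = {[n], [o], [q]}: π^{-1}(V) = {n, o, q} ∉ τ ✗.
  V = {[p=r], [q]}: π^{-1}(V) = {p, q, r} ∉ τ ✗.
  V = {[n], [p=r], [q]}: π^{-1}(V) = {n, p, q, r} ∉ τ ✗.
  V = {[o], [p=r], [q]}: π^{-1}(V) = {o, p, q, r} ∉ τ ✗.
  V = {[n], [o], [p=r], [q]}: π^{-1}(V) = {n, o, p, q, r} ∈ τ ✓.
Open sets in the quotient: τ_Q = {{}, {[q]}, {[n], [o], [p=r], [q]}} (3 elements).


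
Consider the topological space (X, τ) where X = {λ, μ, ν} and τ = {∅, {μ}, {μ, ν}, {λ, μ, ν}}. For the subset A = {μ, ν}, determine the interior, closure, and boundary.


int(A) = {μ, ν}, cl(A) = {λ, μ, ν}, ∂A = {λ}.

Closed sets in (X, τ) are complements of opens:
  closed(X, τ) = {∅, {λ}, {λ, ν}, {λ, μ, ν}}.
int(A) = ⋃ {U ∈ τ : U ⊆ A}. Opens contained in A: ∅, {μ}, {μ, ν}.
Taking the union of these: int(A) = {μ, ν}.
cl(A) = ⋂ {C closed : A ⊆ C}. Closed sets containing A: {λ, μ, ν}.
Intersecting these: cl(A) = {λ, μ, ν}.
∂A = cl(A) ∖ int(A) = {λ, μ, ν} ∖ {μ, ν} = {λ}.


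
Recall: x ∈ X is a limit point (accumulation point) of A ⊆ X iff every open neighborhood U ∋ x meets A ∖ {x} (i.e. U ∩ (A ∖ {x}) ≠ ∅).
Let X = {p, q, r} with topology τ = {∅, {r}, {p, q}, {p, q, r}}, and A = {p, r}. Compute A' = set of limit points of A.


A' = {q}

For each x ∈ X, list the open sets U ∈ τ with x ∈ U, then check whether U ∩ (A ∖ {x}) ≠ ∅ for every such U.
  x = p: open {p, q} ∋ x has {p, q} ∩ (A ∖ {p}) = ∅, so x is NOT a limit point.
  x = q: opens ∋ x are {p, q}, {p, q, r}; each meets A ∖ {q}, so x IS a limit point.
  x = r: open {r} ∋ x has {r} ∩ (A ∖ {r}) = ∅, so x is NOT a limit point.
Collecting: A' = {q}.


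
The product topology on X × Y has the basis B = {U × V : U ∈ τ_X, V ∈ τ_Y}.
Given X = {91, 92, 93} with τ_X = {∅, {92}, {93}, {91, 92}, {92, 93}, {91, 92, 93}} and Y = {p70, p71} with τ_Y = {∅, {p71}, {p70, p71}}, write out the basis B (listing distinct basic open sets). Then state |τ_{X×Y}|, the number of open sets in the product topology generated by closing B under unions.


Basis B = {∅ × ∅, {92} × {p71}, {93} × {p71}, {91, 92} × {p71}, {92} × {p70, p71}, {92, 93} × {p71}, {93} × {p70, p71}, {91, 92, 93} × {p71}, {91, 92} × {p70, p71}, {92, 93} × {p70, p71}, {91, 92, 93} × {p70, p71}}; |τ_{X×Y}| = 18.

Enumerate products U × V with U ∈ τ_X, V ∈ τ_Y (deduplicated):
  ∅ × ∅ = {} (∅)
  {92} × {p71} = {(92,p71)}
  {93} × {p71} = {(93,p71)}
  {91, 92} × {p71} = {(91,p71), (92,p71)}
  {92} × {p70, p71} = {(92,p70), (92,p71)}
  {92, 93} × {p71} = {(92,p71), (93,p71)}
  {93} × {p70, p71} = {(93,p70), (93,p71)}
  {91, 92, 93} × {p71} = {(91,p71), (92,p71), (93,p71)}
  {91, 92} × {p70, p71} = {(91,p70), (91,p71), (92,p70), (92,p71)}
  {92, 93} × {p70, p71} = {(92,p70), (92,p71), (93,p70), (93,p71)}
  {91, 92, 93} × {p70, p71} = {(91,p70), (91,p71), (92,p70), (92,p71), (93,p70), (93,p71)}
These 11 distinct sets form the basis B.
Close under arbitrary unions to get τ_{X×Y}; counting gives |τ_{X×Y}| = 18.


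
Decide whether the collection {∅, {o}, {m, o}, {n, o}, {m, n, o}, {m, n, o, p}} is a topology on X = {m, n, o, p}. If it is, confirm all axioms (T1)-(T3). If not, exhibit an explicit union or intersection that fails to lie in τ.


τ IS a topology on X.

Axiom (T1): ∅ ∈ τ? Yes; X ∈ τ? Yes.
Axiom (T2/T3): check pairwise unions and intersections of members of τ.
All pairwise intersections and unions checked — each lies in τ. Therefore τ satisfies (T1), (T2), (T3): it IS a topology on X.


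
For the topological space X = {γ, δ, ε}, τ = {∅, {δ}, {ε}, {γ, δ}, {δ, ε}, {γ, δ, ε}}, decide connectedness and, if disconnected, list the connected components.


(X, τ) is disconnected; components = [{ε}, {γ, δ}].

Find clopen sets (U ∈ τ with X ∖ U ∈ τ):
  U = ∅, X ∖ U = {γ, δ, ε} — both open, so U is clopen.
  U = {ε}, X ∖ U = {γ, δ} — both open, so U is clopen.
  U = {γ, δ}, X ∖ U = {ε} — both open, so U is clopen.
  U = {γ, δ, ε}, X ∖ U = ∅ — both open, so U is clopen.
Nontrivial clopen(s) exist: e.g. {ε}. So (X, τ) is disconnected.
Compute connected components by grouping points that agree on all clopens:
  component: {ε}
  component: {γ, δ}


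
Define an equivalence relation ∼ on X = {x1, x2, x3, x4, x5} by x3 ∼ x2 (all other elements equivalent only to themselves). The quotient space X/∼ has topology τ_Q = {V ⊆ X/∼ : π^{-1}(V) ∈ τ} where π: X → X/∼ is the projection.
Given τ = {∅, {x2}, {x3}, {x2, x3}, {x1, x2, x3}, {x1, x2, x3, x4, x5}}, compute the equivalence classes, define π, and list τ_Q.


X/∼ = {[x1], [x2=x3], [x4], [x5]}; |τ_Q| = 4.

Equivalence classes: [x1], [x2=x3], [x4], [x5].
Quotient map π: X → X/∼ sends x1 ↦ [x1], x2 ↦ [x2=x3], x3 ↦ [x2=x3], x4 ↦ [x4], x5 ↦ [x5].
For each subset V ⊆ X/∼, compute π^{-1}(V) ⊆ X and check whether π^{-1}(V) ∈ τ. V is open in τ_Q iff π^{-1}(V) ∈ τ.
  V = {}: π^{-1}(V) = ∅ ∈ τ ✓.
  V = {[x1]}: π^{-1}(V) = {x1} ∉ τ ✗.
  V = {[x2=x3]}: π^{-1}(V) = {x2, x3} ∈ τ ✓.
  V = {[x1], [x2=x3]}: π^{-1}(V) = {x1, x2, x3} ∈ τ ✓.
  V = {[x4]}: π^{-1}(V) = {x4} ∉ τ ✗.
  V = {[x1], [x4]}: π^{-1}(V) = {x1, x4} ∉ τ ✗.
  V = {[x2=x3], [x4]}: π^{-1}(V) = {x2, x3, x4} ∉ τ ✗.
  V = {[x1], [x2=x3], [x4]}: π^{-1}(V) = {x1, x2, x3, x4} ∉ τ ✗.
  V = {[x5]}: π^{-1}(V) = {x5} ∉ τ ✗.
  V = {[x1], [x5]}: π^{-1}(V) = {x1, x5} ∉ τ ✗.
  V = {[x2=x3], [x5]}: π^{-1}(V) = {x2, x3, x5} ∉ τ ✗.
  V = {[x1], [x2=x3], [x5]}: π^{-1}(V) = {x1, x2, x3, x5} ∉ τ ✗.
  V = {[x4], [x5]}: π^{-1}(V) = {x4, x5} ∉ τ ✗.
  V = {[x1], [x4], [x5]}: π^{-1}(V) = {x1, x4, x5} ∉ τ ✗.
  V = {[x2=x3], [x4], [x5]}: π^{-1}(V) = {x2, x3, x4, x5} ∉ τ ✗.
  V = {[x1], [x2=x3], [x4], [x5]}: π^{-1}(V) = {x1, x2, x3, x4, x5} ∈ τ ✓.
Open sets in the quotient: τ_Q = {{}, {[x2=x3]}, {[x1], [x2=x3]}, {[x1], [x2=x3], [x4], [x5]}} (4 elements).


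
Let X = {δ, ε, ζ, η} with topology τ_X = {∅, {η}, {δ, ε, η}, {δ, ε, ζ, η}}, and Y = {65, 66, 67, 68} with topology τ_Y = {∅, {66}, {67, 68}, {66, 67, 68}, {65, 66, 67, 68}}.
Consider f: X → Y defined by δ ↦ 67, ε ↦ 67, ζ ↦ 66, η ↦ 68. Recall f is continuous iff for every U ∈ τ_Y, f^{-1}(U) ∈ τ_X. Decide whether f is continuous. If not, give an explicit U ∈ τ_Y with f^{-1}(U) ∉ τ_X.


f is NOT continuous.

Compute f^{-1}(U) for each U ∈ τ_Y:
  U = ∅: f^{-1}(U) = ∅ ∈ τ_X ✓.
  U = {66}: f^{-1}(U) = {ζ} ∉ τ_X ✗.
  U = {67, 68}: f^{-1}(U) = {δ, ε, η} ∈ τ_X ✓.
  U = {66, 67, 68}: f^{-1}(U) = {δ, ε, ζ, η} ∈ τ_X ✓.
  U = {65, 66, 67, 68}: f^{-1}(U) = {δ, ε, ζ, η} ∈ τ_X ✓.
Found U = {66} with f^{-1}(U) = {ζ} not in τ_X. Therefore f is NOT continuous.


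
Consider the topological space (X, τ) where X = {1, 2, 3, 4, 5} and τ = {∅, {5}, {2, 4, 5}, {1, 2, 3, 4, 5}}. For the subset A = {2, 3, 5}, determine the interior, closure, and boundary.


int(A) = {5}, cl(A) = {1, 2, 3, 4, 5}, ∂A = {1, 2, 3, 4}.

Closed sets in (X, τ) are complements of opens:
  closed(X, τ) = {∅, {1, 3}, {1, 2, 3, 4}, {1, 2, 3, 4, 5}}.
int(A) = ⋃ {U ∈ τ : U ⊆ A}. Opens contained in A: ∅, {5}.
Taking the union of these: int(A) = {5}.
cl(A) = ⋂ {C closed : A ⊆ C}. Closed sets containing A: {1, 2, 3, 4, 5}.
Intersecting these: cl(A) = {1, 2, 3, 4, 5}.
∂A = cl(A) ∖ int(A) = {1, 2, 3, 4, 5} ∖ {5} = {1, 2, 3, 4}.


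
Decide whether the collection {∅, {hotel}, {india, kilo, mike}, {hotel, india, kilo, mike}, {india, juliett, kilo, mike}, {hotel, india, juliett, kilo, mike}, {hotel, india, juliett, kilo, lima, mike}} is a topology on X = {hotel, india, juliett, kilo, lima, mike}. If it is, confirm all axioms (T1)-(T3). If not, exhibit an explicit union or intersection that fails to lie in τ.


τ IS a topology on X.

Axiom (T1): ∅ ∈ τ? Yes; X ∈ τ? Yes.
Axiom (T2/T3): check pairwise unions and intersections of members of τ.
All pairwise intersections and unions checked — each lies in τ. Therefore τ satisfies (T1), (T2), (T3): it IS a topology on X.


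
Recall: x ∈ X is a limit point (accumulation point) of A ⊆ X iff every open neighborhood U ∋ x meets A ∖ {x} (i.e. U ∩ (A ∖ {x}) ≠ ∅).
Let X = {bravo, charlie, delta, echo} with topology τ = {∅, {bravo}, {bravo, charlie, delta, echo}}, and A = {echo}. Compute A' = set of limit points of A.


A' = {charlie, delta}

For each x ∈ X, list the open sets U ∈ τ with x ∈ U, then check whether U ∩ (A ∖ {x}) ≠ ∅ for every such U.
  x = bravo: open {bravo} ∋ x has {bravo} ∩ (A ∖ {bravo}) = ∅, so x is NOT a limit point.
  x = charlie: opens ∋ x are {bravo, charlie, delta, echo}; each meets A ∖ {charlie}, so x IS a limit point.
  x = delta: opens ∋ x are {bravo, charlie, delta, echo}; each meets A ∖ {delta}, so x IS a limit point.
  x = echo: open {bravo, charlie, delta, echo} ∋ x has {bravo, charlie, delta, echo} ∩ (A ∖ {echo}) = ∅, so x is NOT a limit point.
Collecting: A' = {charlie, delta}.


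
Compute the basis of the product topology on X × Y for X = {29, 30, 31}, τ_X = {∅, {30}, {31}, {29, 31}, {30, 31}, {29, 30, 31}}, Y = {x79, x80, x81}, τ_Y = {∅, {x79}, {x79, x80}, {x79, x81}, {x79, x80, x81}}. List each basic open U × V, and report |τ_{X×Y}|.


Basis B = {∅ × ∅, {30} × {x79}, {31} × {x79}, {29, 31} × {x79}, {30} × {x79, x80}, {30} × {x79, x81}, {30, 31} × {x79}, {31} × {x79, x80}, {31} × {x79, x81}, {29, 30, 31} × {x79}, {30} × {x79, x80, x81}, {31} × {x79, x80, x81}, {29, 31} × {x79, x80}, {29, 31} × {x79, x81}, {30, 31} × {x79, x80}, {30, 31} × {x79, x81}, {29, 31} × {x79, x80, x81}, {29, 30, 31} × {x79, x80}, {29, 30, 31} × {x79, x81}, {30, 31} × {x79, x80, x81}, {29, 30, 31} × {x79, x80, x81}}; |τ_{X×Y}| = 70.

Enumerate products U × V with U ∈ τ_X, V ∈ τ_Y (deduplicated):
  ∅ × ∅ = {} (∅)
  {30} × {x79} = {(30,x79)}
  {31} × {x79} = {(31,x79)}
  {29, 31} × {x79} = {(29,x79), (31,x79)}
  {30} × {x79, x80} = {(30,x79), (30,x80)}
  {30} × {x79, x81} = {(30,x79), (30,x81)}
  {30, 31} × {x79} = {(30,x79), (31,x79)}
  {31} × {x79, x80} = {(31,x79), (31,x80)}
  {31} × {x79, x81} = {(31,x79), (31,x81)}
  {29, 30, 31} × {x79} = {(29,x79), (30,x79), (31,x79)}
  {30} × {x79, x80, x81} = {(30,x79), (30,x80), (30,x81)}
  {31} × {x79, x80, x81} = {(31,x79), (31,x80), (31,x81)}
  {29, 31} × {x79, x80} = {(29,x79), (29,x80), (31,x79), (31,x80)}
  {29, 31} × {x79, x81} = {(29,x79), (29,x81), (31,x79), (31,x81)}
  {30, 31} × {x79, x80} = {(30,x79), (30,x80), (31,x79), (31,x80)}
  {30, 31} × {x79, x81} = {(30,x79), (30,x81), (31,x79), (31,x81)}
  {29, 31} × {x79, x80, x81} = {(29,x79), (29,x80), (29,x81), (31,x79), (31,x80), (31,x81)}
  {29, 30, 31} × {x79, x80} = {(29,x79), (29,x80), (30,x79), (30,x80), (31,x79), (31,x80)}
  {29, 30, 31} × {x79, x81} = {(29,x79), (29,x81), (30,x79), (30,x81), (31,x79), (31,x81)}
  {30, 31} × {x79, x80, x81} = {(30,x79), (30,x80), (30,x81), (31,x79), (31,x80), (31,x81)}
  {29, 30, 31} × {x79, x80, x81} = {(29,x79), (29,x80), (29,x81), (30,x79), (30,x80), (30,x81), (31,x79), (31,x80), (31,x81)}
These 21 distinct sets form the basis B.
Close under arbitrary unions to get τ_{X×Y}; counting gives |τ_{X×Y}| = 70.


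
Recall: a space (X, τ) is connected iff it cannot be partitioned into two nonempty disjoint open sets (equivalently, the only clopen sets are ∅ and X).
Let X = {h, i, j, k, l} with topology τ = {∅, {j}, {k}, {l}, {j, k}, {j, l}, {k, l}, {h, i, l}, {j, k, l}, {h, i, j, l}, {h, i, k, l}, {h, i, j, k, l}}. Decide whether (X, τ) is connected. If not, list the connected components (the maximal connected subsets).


(X, τ) is disconnected; components = [{j}, {k}, {h, i, l}].

Find clopen sets (U ∈ τ with X ∖ U ∈ τ):
  U = ∅, X ∖ U = {h, i, j, k, l} — both open, so U is clopen.
  U = {j}, X ∖ U = {h, i, k, l} — both open, so U is clopen.
  U = {k}, X ∖ U = {h, i, j, l} — both open, so U is clopen.
  U = {j, k}, X ∖ U = {h, i, l} — both open, so U is clopen.
  U = {h, i, l}, X ∖ U = {j, k} — both open, so U is clopen.
  U = {h, i, j, l}, X ∖ U = {k} — both open, so U is clopen.
  U = {h, i, k, l}, X ∖ U = {j} — both open, so U is clopen.
  U = {h, i, j, k, l}, X ∖ U = ∅ — both open, so U is clopen.
Nontrivial clopen(s) exist: e.g. {h, i, j, l}. So (X, τ) is disconnected.
Compute connected components by grouping points that agree on all clopens:
  component: {j}
  component: {k}
  component: {h, i, l}


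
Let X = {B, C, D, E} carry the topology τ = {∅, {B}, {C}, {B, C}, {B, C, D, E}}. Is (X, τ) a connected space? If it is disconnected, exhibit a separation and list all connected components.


(X, τ) is connected.

Find clopen sets (U ∈ τ with X ∖ U ∈ τ):
  U = ∅, X ∖ U = {B, C, D, E} — both open, so U is clopen.
  U = {B, C, D, E}, X ∖ U = ∅ — both open, so U is clopen.
Only trivial clopens (∅ and X) exist, so (X, τ) is connected.
Compute connected components by grouping points that agree on all clopens:
  component: {B, C, D, E}


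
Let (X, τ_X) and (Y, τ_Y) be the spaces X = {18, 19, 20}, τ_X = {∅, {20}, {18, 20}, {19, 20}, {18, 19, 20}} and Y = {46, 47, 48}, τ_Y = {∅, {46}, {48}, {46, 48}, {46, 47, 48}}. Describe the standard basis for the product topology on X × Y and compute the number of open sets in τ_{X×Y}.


Basis B = {∅ × ∅, {20} × {46}, {20} × {48}, {18, 20} × {46}, {18, 20} × {48}, {19, 20} × {46}, {19, 20} × {48}, {20} × {46, 48}, {18, 19, 20} × {46}, {18, 19, 20} × {48}, {20} × {46, 47, 48}, {18, 20} × {46, 48}, {19, 20} × {46, 48}, {18, 20} × {46, 47, 48}, {18, 19, 20} × {46, 48}, {19, 20} × {46, 47, 48}, {18, 19, 20} × {46, 47, 48}}; |τ_{X×Y}| = 50.

Enumerate products U × V with U ∈ τ_X, V ∈ τ_Y (deduplicated):
  ∅ × ∅ = {} (∅)
  {20} × {46} = {(20,46)}
  {20} × {48} = {(20,48)}
  {18, 20} × {46} = {(18,46), (20,46)}
  {18, 20} × {48} = {(18,48), (20,48)}
  {19, 20} × {46} = {(19,46), (20,46)}
  {19, 20} × {48} = {(19,48), (20,48)}
  {20} × {46, 48} = {(20,46), (20,48)}
  {18, 19, 20} × {46} = {(18,46), (19,46), (20,46)}
  {18, 19, 20} × {48} = {(18,48), (19,48), (20,48)}
  {20} × {46, 47, 48} = {(20,46), (20,47), (20,48)}
  {18, 20} × {46, 48} = {(18,46), (18,48), (20,46), (20,48)}
  {19, 20} × {46, 48} = {(19,46), (19,48), (20,46), (20,48)}
  {18, 20} × {46, 47, 48} = {(18,46), (18,47), (18,48), (20,46), (20,47), (20,48)}
  {18, 19, 20} × {46, 48} = {(18,46), (18,48), (19,46), (19,48), (20,46), (20,48)}
  {19, 20} × {46, 47, 48} = {(19,46), (19,47), (19,48), (20,46), (20,47), (20,48)}
  {18, 19, 20} × {46, 47, 48} = {(18,46), (18,47), (18,48), (19,46), (19,47), (19,48), (20,46), (20,47), (20,48)}
These 17 distinct sets form the basis B.
Close under arbitrary unions to get τ_{X×Y}; counting gives |τ_{X×Y}| = 50.


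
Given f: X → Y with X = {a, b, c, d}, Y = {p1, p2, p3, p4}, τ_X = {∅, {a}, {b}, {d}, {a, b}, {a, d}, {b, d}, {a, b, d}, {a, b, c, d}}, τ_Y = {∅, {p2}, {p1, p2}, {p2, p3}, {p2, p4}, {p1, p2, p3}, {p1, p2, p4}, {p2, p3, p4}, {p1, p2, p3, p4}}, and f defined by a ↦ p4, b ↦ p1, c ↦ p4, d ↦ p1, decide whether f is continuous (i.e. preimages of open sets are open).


f is NOT continuous.

Compute f^{-1}(U) for each U ∈ τ_Y:
  U = ∅: f^{-1}(U) = ∅ ∈ τ_X ✓.
  U = {p2}: f^{-1}(U) = ∅ ∈ τ_X ✓.
  U = {p1, p2}: f^{-1}(U) = {b, d} ∈ τ_X ✓.
  U = {p2, p3}: f^{-1}(U) = ∅ ∈ τ_X ✓.
  U = {p2, p4}: f^{-1}(U) = {a, c} ∉ τ_X ✗.
  U = {p1, p2, p3}: f^{-1}(U) = {b, d} ∈ τ_X ✓.
  U = {p1, p2, p4}: f^{-1}(U) = {a, b, c, d} ∈ τ_X ✓.
  U = {p2, p3, p4}: f^{-1}(U) = {a, c} ∉ τ_X ✗.
  U = {p1, p2, p3, p4}: f^{-1}(U) = {a, b, c, d} ∈ τ_X ✓.
Found U = {p2, p4} with f^{-1}(U) = {a, c} not in τ_X. Therefore f is NOT continuous.


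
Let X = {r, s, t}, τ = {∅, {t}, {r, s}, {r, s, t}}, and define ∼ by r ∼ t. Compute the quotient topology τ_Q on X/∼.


X/∼ = {[r=t], [s]}; |τ_Q| = 2.

Equivalence classes: [r=t], [s].
Quotient map π: X → X/∼ sends r ↦ [r=t], s ↦ [s], t ↦ [r=t].
For each subset V ⊆ X/∼, compute π^{-1}(V) ⊆ X and check whether π^{-1}(V) ∈ τ. V is open in τ_Q iff π^{-1}(V) ∈ τ.
  V = {}: π^{-1}(V) = ∅ ∈ τ ✓.
  V = {[r=t]}: π^{-1}(V) = {r, t} ∉ τ ✗.
  V = {[s]}: π^{-1}(V) = {s} ∉ τ ✗.
  V = {[r=t], [s]}: π^{-1}(V) = {r, s, t} ∈ τ ✓.
Open sets in the quotient: τ_Q = {{}, {[r=t], [s]}} (2 elements).


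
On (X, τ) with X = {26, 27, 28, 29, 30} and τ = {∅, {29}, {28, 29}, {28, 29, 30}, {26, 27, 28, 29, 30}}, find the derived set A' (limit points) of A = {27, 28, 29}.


A' = {26, 27, 28, 30}

For each x ∈ X, list the open sets U ∈ τ with x ∈ U, then check whether U ∩ (A ∖ {x}) ≠ ∅ for every such U.
  x = 26: opens ∋ x are {26, 27, 28, 29, 30}; each meets A ∖ {26}, so x IS a limit point.
  x = 27: opens ∋ x are {26, 27, 28, 29, 30}; each meets A ∖ {27}, so x IS a limit point.
  x = 28: opens ∋ x are {28, 29}, {28, 29, 30}, {26, 27, 28, 29, 30}; each meets A ∖ {28}, so x IS a limit point.
  x = 29: open {29} ∋ x has {29} ∩ (A ∖ {29}) = ∅, so x is NOT a limit point.
  x = 30: opens ∋ x are {28, 29, 30}, {26, 27, 28, 29, 30}; each meets A ∖ {30}, so x IS a limit point.
Collecting: A' = {26, 27, 28, 30}.


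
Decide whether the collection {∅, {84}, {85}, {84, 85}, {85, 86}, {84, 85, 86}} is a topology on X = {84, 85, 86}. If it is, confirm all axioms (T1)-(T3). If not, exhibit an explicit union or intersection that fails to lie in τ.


τ IS a topology on X.

Axiom (T1): ∅ ∈ τ? Yes; X ∈ τ? Yes.
Axiom (T2/T3): check pairwise unions and intersections of members of τ.
All pairwise intersections and unions checked — each lies in τ. Therefore τ satisfies (T1), (T2), (T3): it IS a topology on X.


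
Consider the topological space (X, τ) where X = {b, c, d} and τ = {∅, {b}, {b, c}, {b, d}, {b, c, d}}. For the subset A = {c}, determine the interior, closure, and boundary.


int(A) = ∅, cl(A) = {c}, ∂A = {c}.

Closed sets in (X, τ) are complements of opens:
  closed(X, τ) = {∅, {c}, {d}, {c, d}, {b, c, d}}.
int(A) = ⋃ {U ∈ τ : U ⊆ A}. Opens contained in A: ∅.
Taking the union of these: int(A) = ∅.
cl(A) = ⋂ {C closed : A ⊆ C}. Closed sets containing A: {c}, {c, d}, {b, c, d}.
Intersecting these: cl(A) = {c}.
∂A = cl(A) ∖ int(A) = {c} ∖ ∅ = {c}.


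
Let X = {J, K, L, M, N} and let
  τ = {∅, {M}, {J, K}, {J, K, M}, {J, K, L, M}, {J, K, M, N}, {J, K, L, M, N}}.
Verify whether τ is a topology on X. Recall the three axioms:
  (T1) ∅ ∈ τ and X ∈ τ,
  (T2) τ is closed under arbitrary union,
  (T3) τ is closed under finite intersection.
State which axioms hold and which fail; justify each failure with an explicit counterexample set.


τ IS a topology on X.

Axiom (T1): ∅ ∈ τ? Yes; X ∈ τ? Yes.
Axiom (T2/T3): check pairwise unions and intersections of members of τ.
All pairwise intersections and unions checked — each lies in τ. Therefore τ satisfies (T1), (T2), (T3): it IS a topology on X.


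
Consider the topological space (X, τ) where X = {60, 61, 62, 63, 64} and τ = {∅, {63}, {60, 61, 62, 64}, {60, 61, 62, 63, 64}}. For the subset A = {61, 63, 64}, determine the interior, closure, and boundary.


int(A) = {63}, cl(A) = {60, 61, 62, 63, 64}, ∂A = {60, 61, 62, 64}.

Closed sets in (X, τ) are complements of opens:
  closed(X, τ) = {∅, {63}, {60, 61, 62, 64}, {60, 61, 62, 63, 64}}.
int(A) = ⋃ {U ∈ τ : U ⊆ A}. Opens contained in A: ∅, {63}.
Taking the union of these: int(A) = {63}.
cl(A) = ⋂ {C closed : A ⊆ C}. Closed sets containing A: {60, 61, 62, 63, 64}.
Intersecting these: cl(A) = {60, 61, 62, 63, 64}.
∂A = cl(A) ∖ int(A) = {60, 61, 62, 63, 64} ∖ {63} = {60, 61, 62, 64}.


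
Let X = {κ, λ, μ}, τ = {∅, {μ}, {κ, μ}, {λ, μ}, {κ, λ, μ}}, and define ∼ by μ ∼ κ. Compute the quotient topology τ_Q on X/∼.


X/∼ = {[κ=μ], [λ]}; |τ_Q| = 3.

Equivalence classes: [κ=μ], [λ].
Quotient map π: X → X/∼ sends κ ↦ [κ=μ], λ ↦ [λ], μ ↦ [κ=μ].
For each subset V ⊆ X/∼, compute π^{-1}(V) ⊆ X and check whether π^{-1}(V) ∈ τ. V is open in τ_Q iff π^{-1}(V) ∈ τ.
  V = {}: π^{-1}(V) = ∅ ∈ τ ✓.
  V = {[κ=μ]}: π^{-1}(V) = {κ, μ} ∈ τ ✓.
  V = {[λ]}: π^{-1}(V) = {λ} ∉ τ ✗.
  V = {[κ=μ], [λ]}: π^{-1}(V) = {κ, λ, μ} ∈ τ ✓.
Open sets in the quotient: τ_Q = {{}, {[κ=μ]}, {[κ=μ], [λ]}} (3 elements).


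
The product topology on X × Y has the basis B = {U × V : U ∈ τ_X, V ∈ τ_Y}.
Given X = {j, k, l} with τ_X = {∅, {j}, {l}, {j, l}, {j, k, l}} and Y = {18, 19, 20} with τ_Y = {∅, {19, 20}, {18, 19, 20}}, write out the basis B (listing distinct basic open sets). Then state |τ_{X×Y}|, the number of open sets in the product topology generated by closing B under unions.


Basis B = {∅ × ∅, {j} × {19, 20}, {l} × {19, 20}, {j} × {18, 19, 20}, {l} × {18, 19, 20}, {j, l} × {19, 20}, {j, l} × {18, 19, 20}, {j, k, l} × {19, 20}, {j, k, l} × {18, 19, 20}}; |τ_{X×Y}| = 14.

Enumerate products U × V with U ∈ τ_X, V ∈ τ_Y (deduplicated):
  ∅ × ∅ = {} (∅)
  {j} × {19, 20} = {(j,19), (j,20)}
  {l} × {19, 20} = {(l,19), (l,20)}
  {j} × {18, 19, 20} = {(j,18), (j,19), (j,20)}
  {l} × {18, 19, 20} = {(l,18), (l,19), (l,20)}
  {j, l} × {19, 20} = {(j,19), (j,20), (l,19), (l,20)}
  {j, l} × {18, 19, 20} = {(j,18), (j,19), (j,20), (l,18), (l,19), (l,20)}
  {j, k, l} × {19, 20} = {(j,19), (j,20), (k,19), (k,20), (l,19), (l,20)}
  {j, k, l} × {18, 19, 20} = {(j,18), (j,19), (j,20), (k,18), (k,19), (k,20), (l,18), (l,19), (l,20)}
These 9 distinct sets form the basis B.
Close under arbitrary unions to get τ_{X×Y}; counting gives |τ_{X×Y}| = 14.


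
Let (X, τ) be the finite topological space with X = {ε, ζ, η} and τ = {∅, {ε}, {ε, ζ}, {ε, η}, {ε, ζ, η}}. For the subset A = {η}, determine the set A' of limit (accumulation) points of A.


A' = ∅

For each x ∈ X, list the open sets U ∈ τ with x ∈ U, then check whether U ∩ (A ∖ {x}) ≠ ∅ for every such U.
  x = ε: open {ε} ∋ x has {ε} ∩ (A ∖ {ε}) = ∅, so x is NOT a limit point.
  x = ζ: open {ε, ζ} ∋ x has {ε, ζ} ∩ (A ∖ {ζ}) = ∅, so x is NOT a limit point.
  x = η: open {ε, η} ∋ x has {ε, η} ∩ (A ∖ {η}) = ∅, so x is NOT a limit point.
Collecting: A' = ∅.


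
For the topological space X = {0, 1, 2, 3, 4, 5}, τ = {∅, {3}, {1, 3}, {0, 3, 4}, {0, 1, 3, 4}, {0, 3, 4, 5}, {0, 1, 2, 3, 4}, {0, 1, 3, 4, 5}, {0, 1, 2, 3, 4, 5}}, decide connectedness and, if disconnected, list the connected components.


(X, τ) is connected.

Find clopen sets (U ∈ τ with X ∖ U ∈ τ):
  U = ∅, X ∖ U = {0, 1, 2, 3, 4, 5} — both open, so U is clopen.
  U = {0, 1, 2, 3, 4, 5}, X ∖ U = ∅ — both open, so U is clopen.
Only trivial clopens (∅ and X) exist, so (X, τ) is connected.
Compute connected components by grouping points that agree on all clopens:
  component: {0, 1, 2, 3, 4, 5}


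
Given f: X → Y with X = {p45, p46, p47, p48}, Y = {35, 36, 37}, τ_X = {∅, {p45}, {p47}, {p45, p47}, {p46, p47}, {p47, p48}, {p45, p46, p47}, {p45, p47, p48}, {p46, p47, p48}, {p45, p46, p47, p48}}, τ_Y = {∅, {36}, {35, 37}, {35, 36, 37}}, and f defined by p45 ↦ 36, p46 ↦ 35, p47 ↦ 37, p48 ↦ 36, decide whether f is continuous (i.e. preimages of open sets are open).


f is NOT continuous.

Compute f^{-1}(U) for each U ∈ τ_Y:
  U = ∅: f^{-1}(U) = ∅ ∈ τ_X ✓.
  U = {36}: f^{-1}(U) = {p45, p48} ∉ τ_X ✗.
  U = {35, 37}: f^{-1}(U) = {p46, p47} ∈ τ_X ✓.
  U = {35, 36, 37}: f^{-1}(U) = {p45, p46, p47, p48} ∈ τ_X ✓.
Found U = {36} with f^{-1}(U) = {p45, p48} not in τ_X. Therefore f is NOT continuous.


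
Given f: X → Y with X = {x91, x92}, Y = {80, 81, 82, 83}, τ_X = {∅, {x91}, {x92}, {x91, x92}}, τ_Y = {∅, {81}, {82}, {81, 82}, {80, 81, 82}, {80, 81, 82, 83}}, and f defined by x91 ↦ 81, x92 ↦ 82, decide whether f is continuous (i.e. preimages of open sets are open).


f IS continuous.

Compute f^{-1}(U) for each U ∈ τ_Y:
  U = ∅: f^{-1}(U) = ∅ ∈ τ_X ✓.
  U = {81}: f^{-1}(U) = {x91} ∈ τ_X ✓.
  U = {82}: f^{-1}(U) = {x92} ∈ τ_X ✓.
  U = {81, 82}: f^{-1}(U) = {x91, x92} ∈ τ_X ✓.
  U = {80, 81, 82}: f^{-1}(U) = {x91, x92} ∈ τ_X ✓.
  U = {80, 81, 82, 83}: f^{-1}(U) = {x91, x92} ∈ τ_X ✓.
Every preimage lies in τ_X, so f IS continuous.


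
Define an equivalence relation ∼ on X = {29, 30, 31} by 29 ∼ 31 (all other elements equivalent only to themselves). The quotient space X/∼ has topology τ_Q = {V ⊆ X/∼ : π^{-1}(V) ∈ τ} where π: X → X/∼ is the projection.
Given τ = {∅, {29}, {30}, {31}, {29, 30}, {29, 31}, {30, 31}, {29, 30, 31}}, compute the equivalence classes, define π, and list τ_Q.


X/∼ = {[29=31], [30]}; |τ_Q| = 4.

Equivalence classes: [29=31], [30].
Quotient map π: X → X/∼ sends 29 ↦ [29=31], 30 ↦ [30], 31 ↦ [29=31].
For each subset V ⊆ X/∼, compute π^{-1}(V) ⊆ X and check whether π^{-1}(V) ∈ τ. V is open in τ_Q iff π^{-1}(V) ∈ τ.
  V = {}: π^{-1}(V) = ∅ ∈ τ ✓.
  V = {[29=31]}: π^{-1}(V) = {29, 31} ∈ τ ✓.
  V = {[30]}: π^{-1}(V) = {30} ∈ τ ✓.
  V = {[29=31], [30]}: π^{-1}(V) = {29, 30, 31} ∈ τ ✓.
Open sets in the quotient: τ_Q = {{}, {[29=31]}, {[30]}, {[29=31], [30]}} (4 elements).


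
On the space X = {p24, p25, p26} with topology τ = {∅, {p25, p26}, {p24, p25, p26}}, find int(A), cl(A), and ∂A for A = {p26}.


int(A) = ∅, cl(A) = {p24, p25, p26}, ∂A = {p24, p25, p26}.

Closed sets in (X, τ) are complements of opens:
  closed(X, τ) = {∅, {p24}, {p24, p25, p26}}.
int(A) = ⋃ {U ∈ τ : U ⊆ A}. Opens contained in A: ∅.
Taking the union of these: int(A) = ∅.
cl(A) = ⋂ {C closed : A ⊆ C}. Closed sets containing A: {p24, p25, p26}.
Intersecting these: cl(A) = {p24, p25, p26}.
∂A = cl(A) ∖ int(A) = {p24, p25, p26} ∖ ∅ = {p24, p25, p26}.


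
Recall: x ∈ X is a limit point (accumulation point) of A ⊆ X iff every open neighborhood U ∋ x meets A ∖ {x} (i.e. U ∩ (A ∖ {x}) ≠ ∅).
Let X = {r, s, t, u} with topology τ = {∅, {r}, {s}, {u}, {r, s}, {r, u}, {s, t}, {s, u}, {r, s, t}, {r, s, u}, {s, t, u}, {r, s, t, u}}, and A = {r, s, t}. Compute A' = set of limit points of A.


A' = {t}

For each x ∈ X, list the open sets U ∈ τ with x ∈ U, then check whether U ∩ (A ∖ {x}) ≠ ∅ for every such U.
  x = r: open {r} ∋ x has {r} ∩ (A ∖ {r}) = ∅, so x is NOT a limit point.
  x = s: open {s} ∋ x has {s} ∩ (A ∖ {s}) = ∅, so x is NOT a limit point.
  x = t: opens ∋ x are {s, t}, {r, s, t}, {s, t, u}, {r, s, t, u}; each meets A ∖ {t}, so x IS a limit point.
  x = u: open {u} ∋ x has {u} ∩ (A ∖ {u}) = ∅, so x is NOT a limit point.
Collecting: A' = {t}.


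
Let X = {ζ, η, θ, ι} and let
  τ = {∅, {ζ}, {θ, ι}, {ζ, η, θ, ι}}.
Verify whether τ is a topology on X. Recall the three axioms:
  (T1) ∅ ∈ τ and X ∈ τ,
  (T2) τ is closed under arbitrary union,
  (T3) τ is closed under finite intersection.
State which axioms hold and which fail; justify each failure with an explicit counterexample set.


τ is NOT a topology on X.

Axiom (T1): ∅ ∈ τ? Yes; X ∈ τ? Yes.
Axiom (T2/T3): check pairwise unions and intersections of members of τ.
Counterexample for (T2): {ζ} ∪ {θ, ι} = {ζ, θ, ι} ∉ τ. Therefore τ is NOT a topology.


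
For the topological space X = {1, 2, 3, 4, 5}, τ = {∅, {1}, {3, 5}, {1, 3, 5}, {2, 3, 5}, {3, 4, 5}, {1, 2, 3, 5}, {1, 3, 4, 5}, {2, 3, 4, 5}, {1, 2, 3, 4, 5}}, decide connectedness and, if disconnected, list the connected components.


(X, τ) is disconnected; components = [{1}, {2, 3, 4, 5}].

Find clopen sets (U ∈ τ with X ∖ U ∈ τ):
  U = ∅, X ∖ U = {1, 2, 3, 4, 5} — both open, so U is clopen.
  U = {1}, X ∖ U = {2, 3, 4, 5} — both open, so U is clopen.
  U = {2, 3, 4, 5}, X ∖ U = {1} — both open, so U is clopen.
  U = {1, 2, 3, 4, 5}, X ∖ U = ∅ — both open, so U is clopen.
Nontrivial clopen(s) exist: e.g. {2, 3, 4, 5}. So (X, τ) is disconnected.
Compute connected components by grouping points that agree on all clopens:
  component: {1}
  component: {2, 3, 4, 5}


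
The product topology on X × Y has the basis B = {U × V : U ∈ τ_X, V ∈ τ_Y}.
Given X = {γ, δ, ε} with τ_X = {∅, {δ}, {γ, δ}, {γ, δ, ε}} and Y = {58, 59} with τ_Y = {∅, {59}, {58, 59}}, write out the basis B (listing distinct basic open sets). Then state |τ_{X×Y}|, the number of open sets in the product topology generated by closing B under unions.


Basis B = {∅ × ∅, {δ} × {59}, {γ, δ} × {59}, {δ} × {58, 59}, {γ, δ, ε} × {59}, {γ, δ} × {58, 59}, {γ, δ, ε} × {58, 59}}; |τ_{X×Y}| = 10.

Enumerate products U × V with U ∈ τ_X, V ∈ τ_Y (deduplicated):
  ∅ × ∅ = {} (∅)
  {δ} × {59} = {(δ,59)}
  {γ, δ} × {59} = {(γ,59), (δ,59)}
  {δ} × {58, 59} = {(δ,58), (δ,59)}
  {γ, δ, ε} × {59} = {(γ,59), (δ,59), (ε,59)}
  {γ, δ} × {58, 59} = {(γ,58), (γ,59), (δ,58), (δ,59)}
  {γ, δ, ε} × {58, 59} = {(γ,58), (γ,59), (δ,58), (δ,59), (ε,58), (ε,59)}
These 7 distinct sets form the basis B.
Close under arbitrary unions to get τ_{X×Y}; counting gives |τ_{X×Y}| = 10.


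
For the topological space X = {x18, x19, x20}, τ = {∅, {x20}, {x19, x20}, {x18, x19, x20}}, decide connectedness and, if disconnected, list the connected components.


(X, τ) is connected.

Find clopen sets (U ∈ τ with X ∖ U ∈ τ):
  U = ∅, X ∖ U = {x18, x19, x20} — both open, so U is clopen.
  U = {x18, x19, x20}, X ∖ U = ∅ — both open, so U is clopen.
Only trivial clopens (∅ and X) exist, so (X, τ) is connected.
Compute connected components by grouping points that agree on all clopens:
  component: {x18, x19, x20}


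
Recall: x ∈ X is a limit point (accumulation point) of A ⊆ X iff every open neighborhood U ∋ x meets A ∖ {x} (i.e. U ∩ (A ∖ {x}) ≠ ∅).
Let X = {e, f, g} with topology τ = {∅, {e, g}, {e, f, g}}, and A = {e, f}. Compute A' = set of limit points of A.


A' = {f, g}

For each x ∈ X, list the open sets U ∈ τ with x ∈ U, then check whether U ∩ (A ∖ {x}) ≠ ∅ for every such U.
  x = e: open {e, g} ∋ x has {e, g} ∩ (A ∖ {e}) = ∅, so x is NOT a limit point.
  x = f: opens ∋ x are {e, f, g}; each meets A ∖ {f}, so x IS a limit point.
  x = g: opens ∋ x are {e, g}, {e, f, g}; each meets A ∖ {g}, so x IS a limit point.
Collecting: A' = {f, g}.


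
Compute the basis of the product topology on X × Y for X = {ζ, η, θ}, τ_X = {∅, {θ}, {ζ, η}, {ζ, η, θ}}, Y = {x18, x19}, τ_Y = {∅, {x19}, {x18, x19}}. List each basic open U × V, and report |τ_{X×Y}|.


Basis B = {∅ × ∅, {θ} × {x19}, {ζ, η} × {x19}, {θ} × {x18, x19}, {ζ, η, θ} × {x19}, {ζ, η} × {x18, x19}, {ζ, η, θ} × {x18, x19}}; |τ_{X×Y}| = 9.

Enumerate products U × V with U ∈ τ_X, V ∈ τ_Y (deduplicated):
  ∅ × ∅ = {} (∅)
  {θ} × {x19} = {(θ,x19)}
  {ζ, η} × {x19} = {(ζ,x19), (η,x19)}
  {θ} × {x18, x19} = {(θ,x18), (θ,x19)}
  {ζ, η, θ} × {x19} = {(ζ,x19), (η,x19), (θ,x19)}
  {ζ, η} × {x18, x19} = {(ζ,x18), (ζ,x19), (η,x18), (η,x19)}
  {ζ, η, θ} × {x18, x19} = {(ζ,x18), (ζ,x19), (η,x18), (η,x19), (θ,x18), (θ,x19)}
These 7 distinct sets form the basis B.
Close under arbitrary unions to get τ_{X×Y}; counting gives |τ_{X×Y}| = 9.


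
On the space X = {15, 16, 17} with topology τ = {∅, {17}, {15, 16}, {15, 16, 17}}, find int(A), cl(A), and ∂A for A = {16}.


int(A) = ∅, cl(A) = {15, 16}, ∂A = {15, 16}.

Closed sets in (X, τ) are complements of opens:
  closed(X, τ) = {∅, {17}, {15, 16}, {15, 16, 17}}.
int(A) = ⋃ {U ∈ τ : U ⊆ A}. Opens contained in A: ∅.
Taking the union of these: int(A) = ∅.
cl(A) = ⋂ {C closed : A ⊆ C}. Closed sets containing A: {15, 16}, {15, 16, 17}.
Intersecting these: cl(A) = {15, 16}.
∂A = cl(A) ∖ int(A) = {15, 16} ∖ ∅ = {15, 16}.


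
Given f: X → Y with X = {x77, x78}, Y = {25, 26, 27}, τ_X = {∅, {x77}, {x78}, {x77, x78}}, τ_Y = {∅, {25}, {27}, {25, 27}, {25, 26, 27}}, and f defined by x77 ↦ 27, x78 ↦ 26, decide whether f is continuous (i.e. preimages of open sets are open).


f IS continuous.

Compute f^{-1}(U) for each U ∈ τ_Y:
  U = ∅: f^{-1}(U) = ∅ ∈ τ_X ✓.
  U = {25}: f^{-1}(U) = ∅ ∈ τ_X ✓.
  U = {27}: f^{-1}(U) = {x77} ∈ τ_X ✓.
  U = {25, 27}: f^{-1}(U) = {x77} ∈ τ_X ✓.
  U = {25, 26, 27}: f^{-1}(U) = {x77, x78} ∈ τ_X ✓.
Every preimage lies in τ_X, so f IS continuous.


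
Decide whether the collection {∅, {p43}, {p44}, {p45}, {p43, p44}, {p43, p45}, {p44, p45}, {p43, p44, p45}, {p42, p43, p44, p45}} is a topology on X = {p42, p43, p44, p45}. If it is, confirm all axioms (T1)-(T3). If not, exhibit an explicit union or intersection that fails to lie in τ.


τ IS a topology on X.

Axiom (T1): ∅ ∈ τ? Yes; X ∈ τ? Yes.
Axiom (T2/T3): check pairwise unions and intersections of members of τ.
All pairwise intersections and unions checked — each lies in τ. Therefore τ satisfies (T1), (T2), (T3): it IS a topology on X.
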